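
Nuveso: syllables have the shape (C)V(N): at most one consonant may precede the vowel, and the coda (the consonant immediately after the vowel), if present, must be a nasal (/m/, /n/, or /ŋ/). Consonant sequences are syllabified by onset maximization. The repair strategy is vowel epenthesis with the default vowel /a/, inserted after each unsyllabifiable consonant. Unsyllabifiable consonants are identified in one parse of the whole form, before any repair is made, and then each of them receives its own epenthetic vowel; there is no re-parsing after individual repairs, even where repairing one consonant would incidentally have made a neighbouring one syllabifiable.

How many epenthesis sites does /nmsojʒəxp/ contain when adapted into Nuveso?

5

The unsyllabifiable consonants are /n/, /m/, /j/, /x/, /p/; each receives one epenthetic vowel.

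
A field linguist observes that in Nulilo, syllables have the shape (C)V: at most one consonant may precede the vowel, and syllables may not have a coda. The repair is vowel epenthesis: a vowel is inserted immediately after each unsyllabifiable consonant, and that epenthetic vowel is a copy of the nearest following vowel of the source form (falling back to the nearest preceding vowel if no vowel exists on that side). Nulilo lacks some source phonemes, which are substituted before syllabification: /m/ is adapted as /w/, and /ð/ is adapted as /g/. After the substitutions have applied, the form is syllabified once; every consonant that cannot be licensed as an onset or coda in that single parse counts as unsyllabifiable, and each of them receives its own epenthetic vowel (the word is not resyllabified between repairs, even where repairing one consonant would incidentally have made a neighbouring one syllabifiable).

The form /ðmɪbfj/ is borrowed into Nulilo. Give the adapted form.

Substitution: /ð/ → /g/, /m/ → /w/, giving /gwɪbfj/.
The consonants /g/, /b/, /f/, /j/ cannot be parsed into a legal (C)V syllable (no codas are permitted; onsets are limited to one consonant).
Each unlicensed consonant becomes the onset of a new syllable: /g/ → /gɪ/, /b/ → /bɪ/, /f/ → /fɪ/, /j/ → /jɪ/.

gɪwɪbɪfɪjɪ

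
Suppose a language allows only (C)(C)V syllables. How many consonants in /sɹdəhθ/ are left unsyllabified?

Under (C)(C)V, the unsyllabifiable consonants are /s/, /h/, /θ/ (no codas are permitted; onsets may contain at most 2 consonants).

3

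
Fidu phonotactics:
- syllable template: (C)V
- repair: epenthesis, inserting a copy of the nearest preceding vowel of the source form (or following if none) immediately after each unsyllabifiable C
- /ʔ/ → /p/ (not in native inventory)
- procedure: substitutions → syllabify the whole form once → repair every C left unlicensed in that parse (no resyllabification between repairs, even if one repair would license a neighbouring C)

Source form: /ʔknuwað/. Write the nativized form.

Substitution: /ʔ/ → /p/, giving /pknuwað/.
The consonants /p/, /k/, /ð/ cannot be parsed into a legal (C)V syllable (no codas are permitted; onsets are limited to one consonant).
Each unlicensed consonant becomes the onset of a new syllable: /p/ → /pu/, /k/ → /ku/, /ð/ → /ða/.

pukunuwaða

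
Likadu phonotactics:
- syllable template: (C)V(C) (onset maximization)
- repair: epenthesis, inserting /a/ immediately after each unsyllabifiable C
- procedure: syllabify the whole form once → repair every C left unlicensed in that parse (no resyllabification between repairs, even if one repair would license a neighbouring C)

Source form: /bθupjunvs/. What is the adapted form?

baθupjunvasa

Syllabifying with onset maximization leaves /b/, /v/, /s/ stranded (at most one coda consonant is licensed; onsets are limited to one consonant).
Inserting the epenthetic vowel yields /b/ → /ba/, /v/ → /va/, /s/ → /sa/.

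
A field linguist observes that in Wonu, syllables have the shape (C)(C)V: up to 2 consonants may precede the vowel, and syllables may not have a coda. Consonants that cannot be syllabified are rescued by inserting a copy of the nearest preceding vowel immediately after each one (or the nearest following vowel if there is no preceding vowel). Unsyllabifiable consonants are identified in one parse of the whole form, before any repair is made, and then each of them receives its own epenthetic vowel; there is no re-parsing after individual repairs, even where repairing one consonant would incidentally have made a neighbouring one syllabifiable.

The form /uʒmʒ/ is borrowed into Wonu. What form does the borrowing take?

Syllabifying with onset maximization leaves /ʒ/, /m/, /ʒ/ stranded (no codas are permitted; onsets may contain at most 2 consonants).
Epenthesis after each stranded consonant: /ʒ/ → /ʒu/, /m/ → /mu/, /ʒ/ → /ʒu/.

uʒumuʒu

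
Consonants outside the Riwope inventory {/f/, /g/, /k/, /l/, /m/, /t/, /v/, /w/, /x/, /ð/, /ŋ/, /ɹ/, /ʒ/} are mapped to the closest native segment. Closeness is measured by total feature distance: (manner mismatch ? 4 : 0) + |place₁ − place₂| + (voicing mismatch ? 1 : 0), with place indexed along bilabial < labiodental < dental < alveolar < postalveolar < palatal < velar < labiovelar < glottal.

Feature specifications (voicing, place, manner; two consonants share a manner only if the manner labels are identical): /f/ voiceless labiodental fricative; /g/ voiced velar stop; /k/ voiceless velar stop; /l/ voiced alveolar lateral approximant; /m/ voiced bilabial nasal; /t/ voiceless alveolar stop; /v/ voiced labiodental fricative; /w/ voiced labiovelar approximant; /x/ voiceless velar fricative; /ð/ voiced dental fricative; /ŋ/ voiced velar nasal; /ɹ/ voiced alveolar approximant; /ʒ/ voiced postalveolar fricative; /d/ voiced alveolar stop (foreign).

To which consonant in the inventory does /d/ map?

t

/t/ is closest: same manner (stop), place distance 0 (alveolar→alveolar), voicing differs (+1); total 1. Next closest is /g/ at distance 3.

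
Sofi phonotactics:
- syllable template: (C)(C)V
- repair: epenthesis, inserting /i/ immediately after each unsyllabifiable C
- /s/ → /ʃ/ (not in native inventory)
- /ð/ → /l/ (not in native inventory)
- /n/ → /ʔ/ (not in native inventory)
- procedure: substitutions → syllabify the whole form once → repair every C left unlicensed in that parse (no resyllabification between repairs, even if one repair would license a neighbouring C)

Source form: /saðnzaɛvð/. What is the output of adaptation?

ʃaliʔzaɛvili

Substitution: /s/ → /ʃ/, /ð/ → /l/, /n/ → /ʔ/, giving /ʃalʔzaɛvl/.
The consonants /l/, /v/, /l/ cannot be parsed into a legal (C)(C)V syllable (no codas are permitted; onsets may contain at most 2 consonants).
Epenthesis after each stranded consonant: /l/ → /li/, /v/ → /vi/, /l/ → /li/.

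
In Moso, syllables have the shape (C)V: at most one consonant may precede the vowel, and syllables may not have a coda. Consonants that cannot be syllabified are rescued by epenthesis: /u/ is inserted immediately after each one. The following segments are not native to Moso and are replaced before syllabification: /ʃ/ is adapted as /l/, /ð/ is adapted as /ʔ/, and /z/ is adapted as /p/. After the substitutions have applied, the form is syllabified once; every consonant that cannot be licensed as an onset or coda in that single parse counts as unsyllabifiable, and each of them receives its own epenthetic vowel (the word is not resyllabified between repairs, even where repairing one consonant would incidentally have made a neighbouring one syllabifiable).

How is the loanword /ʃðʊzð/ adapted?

Substitution: /ʃ/ → /l/, /ð/ → /ʔ/, /z/ → /p/, giving /lʔʊpʔ/.
Syllabifying with onset maximization leaves /l/, /p/, /ʔ/ stranded (no codas are permitted; onsets are limited to one consonant).
Each unlicensed consonant becomes the onset of a new syllable: /l/ → /lu/, /p/ → /pu/, /ʔ/ → /ʔu/.

luʔʊpuʔu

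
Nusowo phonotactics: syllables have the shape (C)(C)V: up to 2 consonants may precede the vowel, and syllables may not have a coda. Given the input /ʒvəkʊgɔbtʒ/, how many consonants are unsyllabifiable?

Under (C)(C)V, the unsyllabifiable consonants are /b/, /t/, /ʒ/ (no codas are permitted; onsets may contain at most 2 consonants).

3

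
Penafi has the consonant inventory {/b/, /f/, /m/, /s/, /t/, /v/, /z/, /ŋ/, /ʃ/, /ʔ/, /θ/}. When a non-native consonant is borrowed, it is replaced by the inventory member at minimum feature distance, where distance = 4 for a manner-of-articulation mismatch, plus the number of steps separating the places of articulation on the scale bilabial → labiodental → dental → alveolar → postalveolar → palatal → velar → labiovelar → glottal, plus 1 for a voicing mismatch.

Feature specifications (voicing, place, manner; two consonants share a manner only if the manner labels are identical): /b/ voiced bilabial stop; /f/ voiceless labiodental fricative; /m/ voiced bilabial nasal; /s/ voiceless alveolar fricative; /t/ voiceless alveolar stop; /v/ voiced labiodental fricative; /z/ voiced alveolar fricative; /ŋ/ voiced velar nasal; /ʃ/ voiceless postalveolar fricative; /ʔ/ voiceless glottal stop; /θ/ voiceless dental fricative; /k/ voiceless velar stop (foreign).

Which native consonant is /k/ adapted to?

ʔ

/ʔ/ is closest: same manner (stop), place distance 2 (velar→glottal), same voicing; total 2. Next closest is /t/ at distance 3.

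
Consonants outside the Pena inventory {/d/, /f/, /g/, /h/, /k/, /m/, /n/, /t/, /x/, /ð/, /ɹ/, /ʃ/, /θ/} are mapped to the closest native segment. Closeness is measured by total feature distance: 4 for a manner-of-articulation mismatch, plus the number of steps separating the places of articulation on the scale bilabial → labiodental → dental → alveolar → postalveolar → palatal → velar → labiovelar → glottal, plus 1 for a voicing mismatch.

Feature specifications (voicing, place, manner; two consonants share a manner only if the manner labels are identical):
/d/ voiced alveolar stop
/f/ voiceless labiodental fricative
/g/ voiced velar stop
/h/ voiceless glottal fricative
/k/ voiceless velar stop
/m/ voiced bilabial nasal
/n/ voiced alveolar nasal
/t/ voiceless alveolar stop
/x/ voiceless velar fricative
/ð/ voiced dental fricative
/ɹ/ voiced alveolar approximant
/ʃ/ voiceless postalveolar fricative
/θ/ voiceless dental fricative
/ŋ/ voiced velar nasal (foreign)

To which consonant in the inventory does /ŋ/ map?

n

/n/ is closest: same manner (nasal), place distance 3 (velar→alveolar), same voicing; total 3. Next closest is /g/ at distance 4.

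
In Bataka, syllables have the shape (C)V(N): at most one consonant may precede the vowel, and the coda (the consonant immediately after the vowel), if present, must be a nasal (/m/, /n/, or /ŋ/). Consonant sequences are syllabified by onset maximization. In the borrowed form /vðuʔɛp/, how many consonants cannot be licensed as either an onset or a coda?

The consonants /v/, /p/ cannot be parsed into a legal (C)V(N) syllable (only a nasal (/m/, /n/, or /ŋ/) is licensed in coda position; onsets are limited to one consonant).

2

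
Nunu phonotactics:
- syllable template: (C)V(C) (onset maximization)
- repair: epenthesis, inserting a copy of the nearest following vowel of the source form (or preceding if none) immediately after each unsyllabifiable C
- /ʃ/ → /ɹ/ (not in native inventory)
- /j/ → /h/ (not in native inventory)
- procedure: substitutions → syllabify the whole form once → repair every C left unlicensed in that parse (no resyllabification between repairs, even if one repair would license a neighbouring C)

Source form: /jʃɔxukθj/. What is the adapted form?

hɔɹɔxukθuhu

Substitution: /j/ → /h/, /ʃ/ → /ɹ/, giving /hɹɔxukθh/.
The consonants /h/, /θ/, /h/ cannot be parsed into a legal (C)V(C) syllable (at most one coda consonant is licensed; onsets are limited to one consonant).
Each unlicensed consonant becomes the onset of a new syllable: /h/ → /hɔ/, /θ/ → /θu/, /h/ → /hu/.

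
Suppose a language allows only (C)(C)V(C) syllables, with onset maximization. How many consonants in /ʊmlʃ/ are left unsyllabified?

Syllabifying with onset maximization leaves /l/, /ʃ/ stranded (at most one coda consonant is licensed; onsets may contain at most 2 consonants).

2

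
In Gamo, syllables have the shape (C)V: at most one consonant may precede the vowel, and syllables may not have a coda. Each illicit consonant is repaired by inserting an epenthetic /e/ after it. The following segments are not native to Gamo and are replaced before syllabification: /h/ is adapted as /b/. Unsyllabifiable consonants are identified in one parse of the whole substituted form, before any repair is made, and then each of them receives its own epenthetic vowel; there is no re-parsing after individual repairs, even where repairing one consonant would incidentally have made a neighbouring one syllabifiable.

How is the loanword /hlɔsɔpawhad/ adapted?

Substitution: /h/ → /b/, giving /blɔsɔpawbad/.
Under (C)V, the unsyllabifiable consonants are /b/, /w/, /d/ (no codas are permitted; onsets are limited to one consonant).
Inserting the epenthetic vowel yields /b/ → /be/, /w/ → /we/, /d/ → /de/.

belɔsɔpawebade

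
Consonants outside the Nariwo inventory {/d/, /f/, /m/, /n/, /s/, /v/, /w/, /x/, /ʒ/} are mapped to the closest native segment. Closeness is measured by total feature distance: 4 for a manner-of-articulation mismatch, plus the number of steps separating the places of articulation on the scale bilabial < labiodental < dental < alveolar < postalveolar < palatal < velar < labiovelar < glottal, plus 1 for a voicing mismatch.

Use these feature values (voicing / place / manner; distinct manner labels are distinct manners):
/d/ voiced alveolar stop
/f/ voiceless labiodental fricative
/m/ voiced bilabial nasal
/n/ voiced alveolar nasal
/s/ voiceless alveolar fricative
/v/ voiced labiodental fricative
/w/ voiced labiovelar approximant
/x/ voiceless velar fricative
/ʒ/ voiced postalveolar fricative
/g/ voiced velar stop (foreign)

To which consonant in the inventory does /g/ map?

/d/ is closest: same manner (stop), place distance 3 (velar→alveolar), same voicing; total 3. Next closest is /w/ at distance 5.

d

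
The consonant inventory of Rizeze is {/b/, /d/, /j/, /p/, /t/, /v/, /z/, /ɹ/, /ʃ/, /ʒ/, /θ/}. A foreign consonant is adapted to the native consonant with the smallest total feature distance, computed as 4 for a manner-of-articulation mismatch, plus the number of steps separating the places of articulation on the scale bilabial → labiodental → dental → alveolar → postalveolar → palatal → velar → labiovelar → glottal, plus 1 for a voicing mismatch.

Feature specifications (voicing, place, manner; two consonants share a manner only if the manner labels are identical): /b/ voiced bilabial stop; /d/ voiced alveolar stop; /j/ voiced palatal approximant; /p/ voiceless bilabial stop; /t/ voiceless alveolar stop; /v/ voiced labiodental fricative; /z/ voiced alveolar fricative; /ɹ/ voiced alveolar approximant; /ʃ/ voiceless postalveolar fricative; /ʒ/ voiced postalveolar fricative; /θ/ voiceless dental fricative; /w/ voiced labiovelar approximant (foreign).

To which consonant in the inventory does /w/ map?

/j/ is closest: same manner (approximant), place distance 2 (labiovelar→palatal), same voicing; total 2. Next closest is /ɹ/ at distance 4.

j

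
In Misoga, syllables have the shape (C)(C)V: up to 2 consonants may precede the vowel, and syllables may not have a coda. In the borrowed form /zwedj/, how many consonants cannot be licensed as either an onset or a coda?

The consonants /d/, /j/ cannot be parsed into a legal (C)(C)V syllable (no codas are permitted; onsets may contain at most 2 consonants).

2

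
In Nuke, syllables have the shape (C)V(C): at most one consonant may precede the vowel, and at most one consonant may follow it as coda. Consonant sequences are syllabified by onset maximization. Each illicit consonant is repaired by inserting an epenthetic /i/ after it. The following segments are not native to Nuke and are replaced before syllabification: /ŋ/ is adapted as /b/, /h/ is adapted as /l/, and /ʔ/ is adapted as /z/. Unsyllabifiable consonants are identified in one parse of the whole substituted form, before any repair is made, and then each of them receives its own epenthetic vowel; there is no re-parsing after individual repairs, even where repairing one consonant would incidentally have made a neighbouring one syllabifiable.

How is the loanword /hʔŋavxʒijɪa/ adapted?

Substitution: /h/ → /l/, /ʔ/ → /z/, /ŋ/ → /b/, giving /lzbavxʒijɪa/.
The consonants /l/, /z/, /x/ cannot be parsed into a legal (C)V(C) syllable (at most one coda consonant is licensed; onsets are limited to one consonant).
Epenthesis after each stranded consonant: /l/ → /li/, /z/ → /zi/, /x/ → /xi/.

lizibavxiʒijɪa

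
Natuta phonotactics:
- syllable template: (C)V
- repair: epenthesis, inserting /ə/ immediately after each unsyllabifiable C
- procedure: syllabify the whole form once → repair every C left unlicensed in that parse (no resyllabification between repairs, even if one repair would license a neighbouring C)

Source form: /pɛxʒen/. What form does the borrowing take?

Syllabifying with onset maximization leaves /x/, /n/ stranded (no codas are permitted; onsets are limited to one consonant).
Each unlicensed consonant becomes the onset of a new syllable: /x/ → /xə/, /n/ → /nə/.

pɛxəʒenə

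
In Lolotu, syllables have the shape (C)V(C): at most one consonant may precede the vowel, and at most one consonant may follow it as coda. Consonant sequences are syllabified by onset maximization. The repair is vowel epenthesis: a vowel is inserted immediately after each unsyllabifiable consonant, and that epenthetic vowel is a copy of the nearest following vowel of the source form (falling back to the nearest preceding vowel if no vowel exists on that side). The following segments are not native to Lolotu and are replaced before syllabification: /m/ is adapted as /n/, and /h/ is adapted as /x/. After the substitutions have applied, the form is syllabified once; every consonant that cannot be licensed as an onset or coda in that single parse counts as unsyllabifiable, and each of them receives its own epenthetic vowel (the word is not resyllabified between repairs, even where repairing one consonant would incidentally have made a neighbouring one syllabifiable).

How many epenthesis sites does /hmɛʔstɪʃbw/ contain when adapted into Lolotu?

4

After substitution the input is /xnɛʔstɪʃbw/.
The unsyllabifiable consonants are /x/, /s/, /b/, /w/; each receives one epenthetic vowel.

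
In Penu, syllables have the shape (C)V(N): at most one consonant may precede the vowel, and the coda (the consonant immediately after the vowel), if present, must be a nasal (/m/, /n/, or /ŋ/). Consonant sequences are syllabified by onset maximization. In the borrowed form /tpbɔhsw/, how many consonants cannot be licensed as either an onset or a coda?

Under (C)V(N), the unsyllabifiable consonants are /t/, /p/, /h/, /s/, /w/ (only a nasal (/m/, /n/, or /ŋ/) is licensed in coda position; onsets are limited to one consonant).

5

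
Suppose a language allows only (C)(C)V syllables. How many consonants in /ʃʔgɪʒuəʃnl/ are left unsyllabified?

The consonants /ʃ/, /ʃ/, /n/, /l/ cannot be parsed into a legal (C)(C)V syllable (no codas are permitted; onsets may contain at most 2 consonants).

4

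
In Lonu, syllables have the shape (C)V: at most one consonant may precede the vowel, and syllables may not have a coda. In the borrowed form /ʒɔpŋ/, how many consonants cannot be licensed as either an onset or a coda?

Under (C)V, the unsyllabifiable consonants are /p/, /ŋ/ (no codas are permitted; onsets are limited to one consonant).

2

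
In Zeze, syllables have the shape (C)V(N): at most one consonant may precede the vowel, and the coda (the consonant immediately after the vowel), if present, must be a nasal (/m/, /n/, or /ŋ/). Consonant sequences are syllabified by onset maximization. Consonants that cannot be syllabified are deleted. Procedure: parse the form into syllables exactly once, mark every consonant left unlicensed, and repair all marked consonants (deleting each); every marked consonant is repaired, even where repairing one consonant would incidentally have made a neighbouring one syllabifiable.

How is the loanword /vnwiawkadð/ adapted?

wiaka

The consonants /v/, /n/, /w/, /d/, /ð/ cannot be parsed into a legal (C)V(N) syllable (only a nasal (/m/, /n/, or /ŋ/) is licensed in coda position; onsets are limited to one consonant).
Deleting the stranded consonants removes /v/, /n/, /w/, /d/, /ð/.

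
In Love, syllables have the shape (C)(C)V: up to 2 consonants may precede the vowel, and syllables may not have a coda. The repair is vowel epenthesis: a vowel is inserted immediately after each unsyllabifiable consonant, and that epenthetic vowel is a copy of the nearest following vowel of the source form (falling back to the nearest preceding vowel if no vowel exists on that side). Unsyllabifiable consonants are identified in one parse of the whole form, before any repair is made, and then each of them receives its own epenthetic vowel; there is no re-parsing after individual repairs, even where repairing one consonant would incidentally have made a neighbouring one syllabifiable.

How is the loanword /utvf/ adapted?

utuvufu

Under (C)(C)V, the unsyllabifiable consonants are /t/, /v/, /f/ (no codas are permitted; onsets may contain at most 2 consonants).
Each unlicensed consonant becomes the onset of a new syllable: /t/ → /tu/, /v/ → /vu/, /f/ → /fu/.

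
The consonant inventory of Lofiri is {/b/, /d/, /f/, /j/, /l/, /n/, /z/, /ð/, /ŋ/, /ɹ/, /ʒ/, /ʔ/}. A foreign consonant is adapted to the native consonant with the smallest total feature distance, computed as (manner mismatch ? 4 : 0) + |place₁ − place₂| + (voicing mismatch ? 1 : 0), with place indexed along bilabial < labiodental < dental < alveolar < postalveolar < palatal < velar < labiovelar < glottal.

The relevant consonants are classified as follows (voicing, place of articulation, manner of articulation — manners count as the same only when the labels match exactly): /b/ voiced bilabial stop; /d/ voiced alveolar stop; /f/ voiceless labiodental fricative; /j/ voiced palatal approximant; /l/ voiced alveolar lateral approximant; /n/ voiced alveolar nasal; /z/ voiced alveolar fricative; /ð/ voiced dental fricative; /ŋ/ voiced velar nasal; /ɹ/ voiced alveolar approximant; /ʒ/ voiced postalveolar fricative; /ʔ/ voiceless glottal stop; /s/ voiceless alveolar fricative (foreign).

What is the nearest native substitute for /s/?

/z/ is closest: same manner (fricative), place distance 0 (alveolar→alveolar), voicing differs (+1); total 1. Next closest is /f/ at distance 2.

z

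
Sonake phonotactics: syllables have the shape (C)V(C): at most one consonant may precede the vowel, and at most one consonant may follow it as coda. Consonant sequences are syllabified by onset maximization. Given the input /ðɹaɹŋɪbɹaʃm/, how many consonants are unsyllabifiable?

2

Syllabifying with onset maximization leaves /ð/, /m/ stranded (at most one coda consonant is licensed; onsets are limited to one consonant).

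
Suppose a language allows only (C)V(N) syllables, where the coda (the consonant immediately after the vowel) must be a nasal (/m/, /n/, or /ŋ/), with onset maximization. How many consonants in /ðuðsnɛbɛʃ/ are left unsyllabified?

3

Under (C)V(N), the unsyllabifiable consonants are /ð/, /s/, /ʃ/ (only a nasal (/m/, /n/, or /ŋ/) is licensed in coda position; onsets are limited to one consonant).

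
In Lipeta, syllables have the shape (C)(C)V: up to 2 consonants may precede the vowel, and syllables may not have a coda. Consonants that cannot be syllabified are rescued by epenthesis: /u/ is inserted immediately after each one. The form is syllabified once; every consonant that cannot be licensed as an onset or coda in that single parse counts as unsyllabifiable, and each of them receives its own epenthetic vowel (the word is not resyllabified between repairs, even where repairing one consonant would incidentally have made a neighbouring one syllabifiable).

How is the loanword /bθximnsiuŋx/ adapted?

Under (C)(C)V, the unsyllabifiable consonants are /b/, /m/, /ŋ/, /x/ (no codas are permitted; onsets may contain at most 2 consonants).
Each unlicensed consonant becomes the onset of a new syllable: /b/ → /bu/, /m/ → /mu/, /ŋ/ → /ŋu/, /x/ → /xu/.

buθximunsiuŋuxu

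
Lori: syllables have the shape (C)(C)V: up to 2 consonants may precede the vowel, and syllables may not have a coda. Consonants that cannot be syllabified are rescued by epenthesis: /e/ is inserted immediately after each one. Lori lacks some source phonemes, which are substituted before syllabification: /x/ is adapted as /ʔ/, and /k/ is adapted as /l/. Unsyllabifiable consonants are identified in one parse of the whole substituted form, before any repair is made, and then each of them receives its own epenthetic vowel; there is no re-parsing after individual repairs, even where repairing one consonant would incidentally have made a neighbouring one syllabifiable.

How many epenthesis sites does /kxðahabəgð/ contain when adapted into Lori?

3

After substitution the input is /lʔðahabəgð/.
The unsyllabifiable consonants are /l/, /g/, /ð/; each receives one epenthetic vowel.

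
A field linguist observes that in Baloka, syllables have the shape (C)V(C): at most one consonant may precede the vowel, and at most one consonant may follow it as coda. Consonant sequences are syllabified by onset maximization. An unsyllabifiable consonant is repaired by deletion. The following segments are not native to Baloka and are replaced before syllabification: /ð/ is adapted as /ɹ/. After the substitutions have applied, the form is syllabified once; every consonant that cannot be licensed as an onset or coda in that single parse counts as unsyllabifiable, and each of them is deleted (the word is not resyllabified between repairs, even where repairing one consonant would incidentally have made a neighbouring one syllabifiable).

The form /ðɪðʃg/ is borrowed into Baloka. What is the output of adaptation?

ɹɪɹ

Substitution: /ð/ → /ɹ/, giving /ɹɪɹʃg/.
Under (C)V(C), the unsyllabifiable consonants are /ʃ/, /g/ (at most one coda consonant is licensed; onsets are limited to one consonant).
Each unlicensed consonant is deleted: /ʃ/, /g/.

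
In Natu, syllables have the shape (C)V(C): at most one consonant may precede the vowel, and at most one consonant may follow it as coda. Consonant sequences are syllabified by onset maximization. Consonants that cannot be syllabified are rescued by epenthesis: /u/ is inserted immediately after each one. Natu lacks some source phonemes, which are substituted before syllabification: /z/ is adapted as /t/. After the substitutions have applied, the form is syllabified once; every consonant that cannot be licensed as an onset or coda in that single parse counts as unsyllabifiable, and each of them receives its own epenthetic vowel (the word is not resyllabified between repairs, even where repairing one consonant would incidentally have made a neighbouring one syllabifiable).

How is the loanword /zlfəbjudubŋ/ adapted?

tulufəbjudubŋu

Substitution: /z/ → /t/, giving /tlfəbjudubŋ/.
The consonants /t/, /l/, /ŋ/ cannot be parsed into a legal (C)V(C) syllable (at most one coda consonant is licensed; onsets are limited to one consonant).
Each unlicensed consonant becomes the onset of a new syllable: /t/ → /tu/, /l/ → /lu/, /ŋ/ → /ŋu/.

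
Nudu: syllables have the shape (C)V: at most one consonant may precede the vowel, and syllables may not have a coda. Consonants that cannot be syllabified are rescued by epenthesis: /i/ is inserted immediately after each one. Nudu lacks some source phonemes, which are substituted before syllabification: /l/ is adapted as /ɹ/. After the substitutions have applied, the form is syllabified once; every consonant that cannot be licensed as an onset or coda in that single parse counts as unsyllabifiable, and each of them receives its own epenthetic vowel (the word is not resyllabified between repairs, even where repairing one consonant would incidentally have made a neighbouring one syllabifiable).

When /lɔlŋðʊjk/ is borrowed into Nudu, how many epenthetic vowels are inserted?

4

After substitution the input is /ɹɔɹŋðʊjk/.
The unsyllabifiable consonants are /ɹ/, /ŋ/, /j/, /k/; each receives one epenthetic vowel.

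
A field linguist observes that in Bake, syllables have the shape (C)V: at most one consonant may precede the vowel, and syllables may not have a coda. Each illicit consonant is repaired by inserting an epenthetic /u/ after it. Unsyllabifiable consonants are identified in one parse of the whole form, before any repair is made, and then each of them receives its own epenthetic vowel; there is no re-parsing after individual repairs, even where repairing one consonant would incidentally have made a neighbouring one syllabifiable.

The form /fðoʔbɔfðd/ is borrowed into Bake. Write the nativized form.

fuðoʔubɔfuðudu

Under (C)V, the unsyllabifiable consonants are /f/, /ʔ/, /f/, /ð/, /d/ (no codas are permitted; onsets are limited to one consonant).
Inserting the epenthetic vowel yields /f/ → /fu/, /ʔ/ → /ʔu/, /f/ → /fu/, /ð/ → /ðu/, /d/ → /du/.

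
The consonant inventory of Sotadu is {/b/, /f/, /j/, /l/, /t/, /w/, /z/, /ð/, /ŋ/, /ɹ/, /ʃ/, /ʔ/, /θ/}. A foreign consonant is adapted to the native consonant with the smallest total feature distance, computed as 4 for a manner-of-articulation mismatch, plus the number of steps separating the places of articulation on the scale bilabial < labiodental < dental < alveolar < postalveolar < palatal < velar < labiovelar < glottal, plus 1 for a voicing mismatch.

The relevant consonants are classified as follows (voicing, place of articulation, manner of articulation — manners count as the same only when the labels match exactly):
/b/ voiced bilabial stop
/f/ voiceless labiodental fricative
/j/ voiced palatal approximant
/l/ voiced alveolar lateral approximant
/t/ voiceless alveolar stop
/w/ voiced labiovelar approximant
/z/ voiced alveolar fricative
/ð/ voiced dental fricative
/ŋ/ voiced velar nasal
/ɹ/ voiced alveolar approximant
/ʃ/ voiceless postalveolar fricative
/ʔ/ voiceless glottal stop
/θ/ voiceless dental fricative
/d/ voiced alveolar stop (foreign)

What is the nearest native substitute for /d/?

t

/t/ is closest: same manner (stop), place distance 0 (alveolar→alveolar), voicing differs (+1); total 1. Next closest is /b/ at distance 3.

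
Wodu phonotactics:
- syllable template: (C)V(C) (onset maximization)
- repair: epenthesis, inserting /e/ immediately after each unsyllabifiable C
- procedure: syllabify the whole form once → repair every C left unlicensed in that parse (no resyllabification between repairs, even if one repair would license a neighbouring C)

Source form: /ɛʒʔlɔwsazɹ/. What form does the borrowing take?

ɛʒʔelɔwsazɹe

Under (C)V(C), the unsyllabifiable consonants are /ʔ/, /ɹ/ (at most one coda consonant is licensed; onsets are limited to one consonant).
Epenthesis after each stranded consonant: /ʔ/ → /ʔe/, /ɹ/ → /ɹe/.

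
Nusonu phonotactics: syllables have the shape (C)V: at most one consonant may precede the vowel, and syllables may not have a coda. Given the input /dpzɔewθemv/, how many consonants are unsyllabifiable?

The consonants /d/, /p/, /w/, /m/, /v/ cannot be parsed into a legal (C)V syllable (no codas are permitted; onsets are limited to one consonant).

5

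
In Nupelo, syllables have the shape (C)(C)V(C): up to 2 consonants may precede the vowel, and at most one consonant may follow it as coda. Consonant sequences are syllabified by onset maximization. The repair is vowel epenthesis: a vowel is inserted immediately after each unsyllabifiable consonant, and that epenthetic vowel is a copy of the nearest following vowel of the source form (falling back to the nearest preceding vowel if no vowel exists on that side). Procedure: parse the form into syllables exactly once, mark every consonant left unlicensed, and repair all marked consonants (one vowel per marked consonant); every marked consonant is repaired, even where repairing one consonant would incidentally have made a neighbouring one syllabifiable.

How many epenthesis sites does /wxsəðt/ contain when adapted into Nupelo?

The unsyllabifiable consonants are /w/, /t/; each receives one epenthetic vowel.

2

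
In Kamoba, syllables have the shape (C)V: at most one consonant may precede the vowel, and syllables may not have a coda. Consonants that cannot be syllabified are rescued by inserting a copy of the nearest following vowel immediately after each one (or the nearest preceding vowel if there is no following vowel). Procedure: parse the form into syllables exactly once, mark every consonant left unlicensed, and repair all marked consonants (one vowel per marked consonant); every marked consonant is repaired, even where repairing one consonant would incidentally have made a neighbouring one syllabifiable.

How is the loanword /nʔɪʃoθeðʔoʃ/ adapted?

Under (C)V, the unsyllabifiable consonants are /n/, /ð/, /ʃ/ (no codas are permitted; onsets are limited to one consonant).
Inserting the epenthetic vowel yields /n/ → /nɪ/, /ð/ → /ðo/, /ʃ/ → /ʃo/.

nɪʔɪʃoθeðoʔoʃo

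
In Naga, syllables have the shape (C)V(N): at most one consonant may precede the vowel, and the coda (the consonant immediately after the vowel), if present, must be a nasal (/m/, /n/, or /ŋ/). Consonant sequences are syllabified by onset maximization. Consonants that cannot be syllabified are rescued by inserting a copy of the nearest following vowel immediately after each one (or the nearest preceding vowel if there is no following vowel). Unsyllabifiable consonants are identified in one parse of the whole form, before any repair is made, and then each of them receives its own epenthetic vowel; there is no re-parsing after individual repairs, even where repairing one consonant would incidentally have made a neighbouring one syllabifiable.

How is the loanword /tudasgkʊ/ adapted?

tudasʊgʊkʊ

The consonants /s/, /g/ cannot be parsed into a legal (C)V(N) syllable (only a nasal (/m/, /n/, or /ŋ/) is licensed in coda position; onsets are limited to one consonant).
Inserting the epenthetic vowel yields /s/ → /sʊ/, /g/ → /gʊ/.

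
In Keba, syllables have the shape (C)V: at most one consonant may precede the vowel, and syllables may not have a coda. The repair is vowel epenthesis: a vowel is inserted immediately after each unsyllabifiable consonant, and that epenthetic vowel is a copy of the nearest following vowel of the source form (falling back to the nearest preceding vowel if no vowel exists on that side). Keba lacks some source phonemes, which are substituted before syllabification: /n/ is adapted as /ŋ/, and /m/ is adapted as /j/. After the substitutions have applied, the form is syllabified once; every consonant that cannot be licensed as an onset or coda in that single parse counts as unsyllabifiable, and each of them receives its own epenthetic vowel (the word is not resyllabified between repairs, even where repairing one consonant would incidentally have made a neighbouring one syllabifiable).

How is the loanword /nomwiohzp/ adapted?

Substitution: /n/ → /ŋ/, /m/ → /j/, giving /ŋojwiohzp/.
Syllabifying with onset maximization leaves /j/, /h/, /z/, /p/ stranded (no codas are permitted; onsets are limited to one consonant).
Inserting the epenthetic vowel yields /j/ → /ji/, /h/ → /ho/, /z/ → /zo/, /p/ → /po/.

ŋojiwiohozopo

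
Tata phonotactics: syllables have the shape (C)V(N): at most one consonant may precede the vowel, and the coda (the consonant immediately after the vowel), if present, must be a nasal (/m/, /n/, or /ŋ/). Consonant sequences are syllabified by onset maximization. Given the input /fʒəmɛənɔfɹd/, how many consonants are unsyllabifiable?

4

The consonants /f/, /f/, /ɹ/, /d/ cannot be parsed into a legal (C)V(N) syllable (only a nasal (/m/, /n/, or /ŋ/) is licensed in coda position; onsets are limited to one consonant).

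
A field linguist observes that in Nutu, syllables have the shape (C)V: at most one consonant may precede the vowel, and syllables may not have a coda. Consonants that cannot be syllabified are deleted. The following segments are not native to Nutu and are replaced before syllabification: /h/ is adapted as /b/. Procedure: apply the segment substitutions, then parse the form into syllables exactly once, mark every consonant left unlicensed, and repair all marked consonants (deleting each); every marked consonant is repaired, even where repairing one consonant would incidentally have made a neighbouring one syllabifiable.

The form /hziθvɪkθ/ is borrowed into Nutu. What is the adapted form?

zivɪ

Substitution: /h/ → /b/, giving /bziθvɪkθ/.
Under (C)V, the unsyllabifiable consonants are /b/, /θ/, /k/, /θ/ (no codas are permitted; onsets are limited to one consonant).
Deletion applies to /b/, /θ/, /k/, /θ/.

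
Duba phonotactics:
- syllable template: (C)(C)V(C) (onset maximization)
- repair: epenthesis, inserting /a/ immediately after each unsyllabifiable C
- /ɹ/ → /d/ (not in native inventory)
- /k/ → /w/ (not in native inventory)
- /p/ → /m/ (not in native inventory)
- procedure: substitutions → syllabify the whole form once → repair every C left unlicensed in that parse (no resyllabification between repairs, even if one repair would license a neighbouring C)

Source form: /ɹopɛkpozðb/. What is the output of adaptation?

domɛwmozðaba

Substitution: /ɹ/ → /d/, /p/ → /m/, /k/ → /w/, giving /domɛwmozðb/.
The consonants /ð/, /b/ cannot be parsed into a legal (C)(C)V(C) syllable (at most one coda consonant is licensed; onsets may contain at most 2 consonants).
Each unlicensed consonant becomes the onset of a new syllable: /ð/ → /ða/, /b/ → /ba/.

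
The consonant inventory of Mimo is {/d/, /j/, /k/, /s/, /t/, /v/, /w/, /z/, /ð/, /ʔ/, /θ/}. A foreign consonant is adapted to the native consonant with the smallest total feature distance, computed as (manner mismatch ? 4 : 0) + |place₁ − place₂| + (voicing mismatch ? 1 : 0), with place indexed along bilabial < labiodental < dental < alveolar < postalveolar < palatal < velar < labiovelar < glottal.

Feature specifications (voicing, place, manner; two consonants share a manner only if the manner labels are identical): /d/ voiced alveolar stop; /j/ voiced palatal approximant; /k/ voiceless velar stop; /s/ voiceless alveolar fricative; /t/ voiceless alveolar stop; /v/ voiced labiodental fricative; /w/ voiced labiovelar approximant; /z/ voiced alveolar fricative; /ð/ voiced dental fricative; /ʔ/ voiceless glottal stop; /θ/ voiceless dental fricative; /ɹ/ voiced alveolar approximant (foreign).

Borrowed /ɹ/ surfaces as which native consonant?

/j/ is closest: same manner (approximant), place distance 2 (alveolar→palatal), same voicing; total 2. Next closest is /d/ at distance 4.

j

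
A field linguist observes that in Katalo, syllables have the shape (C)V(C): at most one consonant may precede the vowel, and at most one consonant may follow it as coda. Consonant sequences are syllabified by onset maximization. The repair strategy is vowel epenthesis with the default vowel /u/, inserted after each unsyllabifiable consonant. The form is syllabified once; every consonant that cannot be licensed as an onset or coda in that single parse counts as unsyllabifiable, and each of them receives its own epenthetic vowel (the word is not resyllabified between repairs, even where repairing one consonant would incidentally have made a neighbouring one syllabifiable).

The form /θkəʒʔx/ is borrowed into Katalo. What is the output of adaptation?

The consonants /θ/, /ʔ/, /x/ cannot be parsed into a legal (C)V(C) syllable (at most one coda consonant is licensed; onsets are limited to one consonant).
Epenthesis after each stranded consonant: /θ/ → /θu/, /ʔ/ → /ʔu/, /x/ → /xu/.

θukəʒʔuxu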